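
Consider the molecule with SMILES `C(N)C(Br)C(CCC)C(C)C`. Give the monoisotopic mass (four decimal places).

221.0779

Atom tally by fragment:
  H2NCH2 → C:1 H:4 N:1
  CH(Br) → C:1 H:1 Br:1
  CH(CH2CH2CH3) → C:4 H:8
  CH(CH3) → C:2 H:4
  CH3 → C:1 H:3
Element totals:
  C: 9
  H: 20
  Br: 1
  N: 1
Molecular formula: C9H20BrN.
  M = 9(12.0) + 20(1.007825) + 78.918338 + 14.003074
    = 108.000000 + 20.156500 + 78.918338 + 14.003074 = 221.077912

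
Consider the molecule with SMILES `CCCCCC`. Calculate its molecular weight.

Atom tally by fragment:
  CH3 → C:1 H:3
  CH2 → C:1 H:2
  CH2 → C:1 H:2
  CH2 → C:1 H:2
  CH2 → C:1 H:2
  CH3 → C:1 H:3
Element totals:
  C: 6
  H: 14
Molecular formula: C6H14.
  M = 6(12.011) + 14(1.008)
    = 72.066 + 14.112 = 86.178

86.18 g/mol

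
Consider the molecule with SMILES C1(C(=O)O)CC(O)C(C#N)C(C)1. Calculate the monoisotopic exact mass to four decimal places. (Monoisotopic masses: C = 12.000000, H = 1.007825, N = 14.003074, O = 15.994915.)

Atom tally by fragment:
  cyclopentane ring core → C:5 H:10
  (− 4 ring H displaced by substituents)
  + COOH → C:1 H:1 O:2
  + OH → O:1 H:1
  + CN → C:1 N:1
  + CH3 → C:1 H:3
Element totals:
  C: 8
  H: 11
  N: 1
  O: 3
Molecular formula: C8H11NO3.
  M = 8(12.0) + 11(1.007825) + 14.003074 + 3(15.994915)
    = 96.000000 + 11.086075 + 14.003074 + 47.984745 = 169.073894

169.0739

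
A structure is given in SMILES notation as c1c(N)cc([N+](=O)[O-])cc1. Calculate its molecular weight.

138.13 g/mol

Atom tally by fragment:
  benzene ring core → C:6 H:6
  (− 2 ring H displaced by substituents)
  + NH2 → N:1 H:2
  + NO2 → N:1 O:2
Element totals:
  C: 6
  H: 6
  N: 2
  O: 2
Molecular formula: C6H6N2O2.
  M = 6(12.011) + 6(1.008) + 2(14.007) + 2(15.999)
    = 72.066 + 6.048 + 28.014 + 31.998 = 138.126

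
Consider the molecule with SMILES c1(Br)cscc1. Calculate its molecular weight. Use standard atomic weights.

163.03 g/mol

Atom tally by fragment:
  thiophene ring core → C:4 H:4 S:1
  (− 1 ring H displaced by substituents)
  + Br → Br:1
Element totals:
  C: 4
  H: 3
  Br: 1
  S: 1
Molecular formula: C4H3BrS.
  M = 4(12.011) + 3(1.008) + 79.904 + 32.06
    = 48.044 + 3.024 + 79.904 + 32.060 = 163.032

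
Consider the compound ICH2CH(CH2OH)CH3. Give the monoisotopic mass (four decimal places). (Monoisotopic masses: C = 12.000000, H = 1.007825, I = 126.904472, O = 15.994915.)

199.9698

Element totals:
  C: 4
  H: 9
  I: 1
  O: 1
Molecular formula: C4H9IO.
  M = 4(12.0) + 9(1.007825) + 126.904472 + 15.994915
    = 48.000000 + 9.070425 + 126.904472 + 15.994915 = 199.969812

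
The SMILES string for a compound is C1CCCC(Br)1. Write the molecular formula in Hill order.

C5H9Br

Atom tally by fragment:
  cyclopentane ring core → C:5 H:10
  (− 1 ring H displaced by substituents)
  + Br → Br:1
Element totals:
  C: 5
  H: 9
  Br: 1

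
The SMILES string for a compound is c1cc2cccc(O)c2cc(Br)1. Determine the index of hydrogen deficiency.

7

Atom tally by fragment:
  naphthalene ring system core → C:10 H:8
  (− 2 ring H displaced by substituents)
  + OH → O:1 H:1
  + Br → Br:1
Element totals:
  C: 10
  H: 7
  Br: 1
  O: 1
Molecular formula: C10H7BrO.
DoU = (2C + 2 + N − H − X) / 2 = (2·10 + 2 + 0 − 7 − 1) / 2 = 7.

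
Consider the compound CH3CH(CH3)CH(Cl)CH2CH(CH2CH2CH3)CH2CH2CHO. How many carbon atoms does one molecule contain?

Element totals:
  C: 12
  H: 23
  Cl: 1
  O: 1

12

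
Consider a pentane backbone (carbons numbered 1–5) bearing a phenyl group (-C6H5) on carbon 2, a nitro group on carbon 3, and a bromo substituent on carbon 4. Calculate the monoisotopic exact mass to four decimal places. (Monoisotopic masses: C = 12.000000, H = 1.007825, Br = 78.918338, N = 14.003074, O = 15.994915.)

Atom tally by fragment:
  CH3 → C:1 H:3
  CH(C6H5) → C:7 H:6
  CH(NO2) → C:1 H:1 N:1 O:2
  CH(Br) → C:1 H:1 Br:1
  CH3 → C:1 H:3
Element totals:
  C: 11
  H: 14
  Br: 1
  N: 1
  O: 2
Molecular formula: C11H14BrNO2.
  M = 11(12.0) + 14(1.007825) + 78.918338 + 14.003074 + 2(15.994915)
    = 132.000000 + 14.109550 + 78.918338 + 14.003074 + 31.989830 = 271.020792

271.0208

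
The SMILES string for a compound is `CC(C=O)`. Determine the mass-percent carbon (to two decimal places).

Atom tally by fragment:
  CH3 → C:1 H:3
  CH2CHO → C:2 H:3 O:1
Element totals:
  C: 3
  H: 6
  O: 1
Molecular formula: C3H6O.
Molar mass = 58.080 g/mol.
Mass from C: 3 × 12.011 = 36.033 g/mol.
%C = 36.033 / 58.080 × 100 = 62.04%.

62.04%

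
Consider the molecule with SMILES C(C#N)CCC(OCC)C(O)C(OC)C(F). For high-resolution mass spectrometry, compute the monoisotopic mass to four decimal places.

Atom tally by fragment:
  NCCH2 → C:2 H:2 N:1
  CH2 → C:1 H:2
  CH2 → C:1 H:2
  CH(OC2H5) → C:3 H:6 O:1
  CH(OH) → C:1 H:2 O:1
  CH(OCH3) → C:2 H:4 O:1
  CH2F → C:1 H:2 F:1
Element totals:
  C: 11
  H: 20
  F: 1
  N: 1
  O: 3
Molecular formula: C11H20FNO3.
  M = 11(12.0) + 20(1.007825) + 18.998403 + 14.003074 + 3(15.994915)
    = 132.000000 + 20.156500 + 18.998403 + 14.003074 + 47.984745 = 233.142722

233.1427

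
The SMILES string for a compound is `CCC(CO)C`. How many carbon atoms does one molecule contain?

Atom tally by fragment:
  CH3 → C:1 H:3
  CH2 → C:1 H:2
  CH(CH2OH) → C:2 H:4 O:1
  CH3 → C:1 H:3
Element totals:
  C: 5
  H: 12
  O: 1

5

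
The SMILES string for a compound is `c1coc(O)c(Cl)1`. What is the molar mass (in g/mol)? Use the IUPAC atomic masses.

118.52 g/mol

Atom tally by fragment:
  furan ring core → C:4 H:4 O:1
  (− 2 ring H displaced by substituents)
  + OH → O:1 H:1
  + Cl → Cl:1
Element totals:
  C: 4
  H: 3
  Cl: 1
  O: 2
Molecular formula: C4H3ClO2.
  M = 4(12.011) + 3(1.008) + 35.45 + 2(15.999)
    = 48.044 + 3.024 + 35.450 + 31.998 = 118.516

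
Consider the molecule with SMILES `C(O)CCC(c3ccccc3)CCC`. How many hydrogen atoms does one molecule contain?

Atom tally by fragment:
  HOCH2 → C:1 H:3 O:1
  CH2 → C:1 H:2
  CH2 → C:1 H:2
  CH(C6H5) → C:7 H:6
  CH2 → C:1 H:2
  CH2 → C:1 H:2
  CH3 → C:1 H:3
Element totals:
  C: 13
  H: 20
  O: 1

20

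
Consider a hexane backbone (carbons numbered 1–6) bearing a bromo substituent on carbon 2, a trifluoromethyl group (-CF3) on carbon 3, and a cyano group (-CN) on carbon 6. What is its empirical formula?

Atom tally by fragment:
  CH3 → C:1 H:3
  CH(Br) → C:1 H:1 Br:1
  CH(CF3) → C:2 H:1 F:3
  CH2 → C:1 H:2
  CH2 → C:1 H:2
  CH2CN → C:2 H:2 N:1
Element totals:
  C: 8
  H: 11
  Br: 1
  F: 3
  N: 1
Molecular formula: C8H11BrF3N.
gcd of subscripts (1, 8, 3, 11, 1) = 1, so the empirical formula equals the molecular formula.

C8H11BrF3N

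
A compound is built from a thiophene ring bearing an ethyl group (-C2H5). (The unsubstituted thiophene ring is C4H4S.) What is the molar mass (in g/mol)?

112.19 g/mol

Atom tally by fragment:
  thiophene ring core → C:4 H:4 S:1
  (− 1 ring H displaced by substituents)
  + C2H5 → C:2 H:5
Element totals:
  C: 6
  H: 8
  S: 1
Molecular formula: C6H8S.
  M = 6(12.011) + 8(1.008) + 32.06
    = 72.066 + 8.064 + 32.060 = 112.190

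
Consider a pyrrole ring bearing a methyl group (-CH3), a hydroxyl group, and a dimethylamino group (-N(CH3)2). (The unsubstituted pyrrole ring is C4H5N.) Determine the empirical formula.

Atom tally by fragment:
  pyrrole ring core → C:4 H:5 N:1
  (− 3 ring H displaced by substituents)
  + CH3 → C:1 H:3
  + OH → O:1 H:1
  + N(CH3)2 → N:1 C:2 H:6
Element totals:
  C: 7
  H: 12
  N: 2
  O: 1
Molecular formula: C7H12N2O.
gcd of subscripts (7, 12, 2, 1) = 1, so the empirical formula equals the molecular formula.

C7H12N2O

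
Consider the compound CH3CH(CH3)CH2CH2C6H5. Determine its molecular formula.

C11H16

Atom tally by fragment:
  CH3 → C:1 H:3
  CH(CH3) → C:2 H:4
  CH2 → C:1 H:2
  CH2C6H5 → C:7 H:7
Element totals:
  C: 11
  H: 16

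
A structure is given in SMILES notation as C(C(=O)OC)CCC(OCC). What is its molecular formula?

C8H16O3

Atom tally by fragment:
  CH3OOCCH2 → C:3 H:5 O:2
  CH2 → C:1 H:2
  CH2 → C:1 H:2
  CH2OC2H5 → C:3 H:7 O:1
Element totals:
  C: 8
  H: 16
  O: 3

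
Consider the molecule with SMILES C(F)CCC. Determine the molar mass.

76.11 g/mol

Atom tally by fragment:
  FCH2 → C:1 H:2 F:1
  CH2 → C:1 H:2
  CH2 → C:1 H:2
  CH3 → C:1 H:3
Element totals:
  C: 4
  H: 9
  F: 1
Molecular formula: C4H9F.
  M = 4(12.011) + 9(1.008) + 18.998
    = 48.044 + 9.072 + 18.998 = 76.114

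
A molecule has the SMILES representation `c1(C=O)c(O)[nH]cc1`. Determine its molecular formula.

Atom tally by fragment:
  pyrrole ring core → C:4 H:5 N:1
  (− 2 ring H displaced by substituents)
  + CHO → C:1 H:1 O:1
  + OH → O:1 H:1
Element totals:
  C: 5
  H: 5
  N: 1
  O: 2

C5H5NO2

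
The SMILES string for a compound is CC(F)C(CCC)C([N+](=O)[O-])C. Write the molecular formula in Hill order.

Atom tally by fragment:
  CH3 → C:1 H:3
  CH(F) → C:1 H:1 F:1
  CH(CH2CH2CH3) → C:4 H:8
  CH(NO2) → C:1 H:1 N:1 O:2
  CH3 → C:1 H:3
Element totals:
  C: 8
  H: 16
  F: 1
  N: 1
  O: 2

C8H16FNO2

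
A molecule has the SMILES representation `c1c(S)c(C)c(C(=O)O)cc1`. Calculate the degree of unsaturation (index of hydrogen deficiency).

5

Atom tally by fragment:
  benzene ring core → C:6 H:6
  (− 3 ring H displaced by substituents)
  + SH → S:1 H:1
  + CH3 → C:1 H:3
  + COOH → C:1 H:1 O:2
Element totals:
  C: 8
  H: 8
  O: 2
  S: 1
Molecular formula: C8H8O2S.
DoU = (2C + 2 + N − H − X) / 2 = (2·8 + 2 + 0 − 8 − 0) / 2 = 5.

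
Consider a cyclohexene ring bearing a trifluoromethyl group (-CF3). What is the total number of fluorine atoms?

Atom tally by fragment:
  cyclohexene ring core → C:6 H:10
  (− 1 ring H displaced by substituents)
  + CF3 → C:1 F:3
Element totals:
  C: 7
  H: 9
  F: 3

3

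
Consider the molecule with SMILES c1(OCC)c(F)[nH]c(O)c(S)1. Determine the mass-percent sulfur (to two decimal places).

18.09%

Atom tally by fragment:
  pyrrole ring core → C:4 H:5 N:1
  (− 4 ring H displaced by substituents)
  + OC2H5 → C:2 H:5 O:1
  + F → F:1
  + OH → O:1 H:1
  + SH → S:1 H:1
Element totals:
  C: 6
  H: 8
  F: 1
  N: 1
  O: 2
  S: 1
Molecular formula: C6H8FNO2S.
Molar mass = 177.193 g/mol.
Mass from S: 1 × 32.06 = 32.060 g/mol.
%S = 32.060 / 177.193 × 100 = 18.09%.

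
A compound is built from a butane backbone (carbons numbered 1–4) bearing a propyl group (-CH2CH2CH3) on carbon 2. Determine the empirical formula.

Atom tally by fragment:
  CH3 → C:1 H:3
  CH(CH2CH2CH3) → C:4 H:8
  CH2 → C:1 H:2
  CH3 → C:1 H:3
Element totals:
  C: 7
  H: 16
Molecular formula: C7H16.
gcd of subscripts (7, 16) = 1, so the empirical formula equals the molecular formula.

C7H16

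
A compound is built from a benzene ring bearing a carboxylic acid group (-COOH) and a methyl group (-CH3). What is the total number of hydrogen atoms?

8

Atom tally by fragment:
  benzene ring core → C:6 H:6
  (− 2 ring H displaced by substituents)
  + COOH → C:1 H:1 O:2
  + CH3 → C:1 H:3
Element totals:
  C: 8
  H: 8
  O: 2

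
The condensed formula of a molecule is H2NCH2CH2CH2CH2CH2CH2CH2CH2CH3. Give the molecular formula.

C9H21N

Atom tally by fragment:
  H2NCH2 → C:1 H:4 N:1
  CH2 → C:1 H:2
  CH2 → C:1 H:2
  CH2 → C:1 H:2
  CH2 → C:1 H:2
  CH2 → C:1 H:2
  CH2 → C:1 H:2
  CH2 → C:1 H:2
  CH3 → C:1 H:3
Element totals:
  C: 9
  H: 21
  N: 1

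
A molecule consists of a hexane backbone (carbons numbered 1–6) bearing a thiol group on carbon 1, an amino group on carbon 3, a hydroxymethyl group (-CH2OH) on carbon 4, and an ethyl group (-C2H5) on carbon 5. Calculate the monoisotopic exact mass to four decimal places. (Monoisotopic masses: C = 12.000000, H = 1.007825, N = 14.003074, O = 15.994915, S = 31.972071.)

191.1344

Atom tally by fragment:
  HSCH2 → C:1 H:3 S:1
  CH2 → C:1 H:2
  CH(NH2) → C:1 H:3 N:1
  CH(CH2OH) → C:2 H:4 O:1
  CH(C2H5) → C:3 H:6
  CH3 → C:1 H:3
Element totals:
  C: 9
  H: 21
  N: 1
  O: 1
  S: 1
Molecular formula: C9H21NOS.
  M = 9(12.0) + 21(1.007825) + 14.003074 + 15.994915 + 31.972071
    = 108.000000 + 21.164325 + 14.003074 + 15.994915 + 31.972071 = 191.134385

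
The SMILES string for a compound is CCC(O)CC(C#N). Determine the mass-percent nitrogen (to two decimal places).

12.38%

Atom tally by fragment:
  CH3 → C:1 H:3
  CH2 → C:1 H:2
  CH(OH) → C:1 H:2 O:1
  CH2 → C:1 H:2
  CH2CN → C:2 H:2 N:1
Element totals:
  C: 6
  H: 11
  N: 1
  O: 1
Molecular formula: C6H11NO.
Molar mass = 113.160 g/mol.
Mass from N: 1 × 14.007 = 14.007 g/mol.
%N = 14.007 / 113.160 × 100 = 12.38%.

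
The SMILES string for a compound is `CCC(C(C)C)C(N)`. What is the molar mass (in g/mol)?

115.22 g/mol

Atom tally by fragment:
  CH3 → C:1 H:3
  CH2 → C:1 H:2
  CH(CH(CH3)2) → C:4 H:8
  CH2NH2 → C:1 H:4 N:1
Element totals:
  C: 7
  H: 17
  N: 1
Molecular formula: C7H17N.
  M = 7(12.011) + 17(1.008) + 14.007
    = 84.077 + 17.136 + 14.007 = 115.220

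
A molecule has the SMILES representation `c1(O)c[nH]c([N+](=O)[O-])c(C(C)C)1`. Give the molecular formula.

Atom tally by fragment:
  pyrrole ring core → C:4 H:5 N:1
  (− 3 ring H displaced by substituents)
  + OH → O:1 H:1
  + NO2 → N:1 O:2
  + CH(CH3)2 → C:3 H:7
Element totals:
  C: 7
  H: 10
  N: 2
  O: 3

C7H10N2O3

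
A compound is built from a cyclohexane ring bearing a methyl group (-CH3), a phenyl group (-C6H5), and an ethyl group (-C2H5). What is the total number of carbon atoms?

Atom tally by fragment:
  cyclohexane ring core → C:6 H:12
  (− 3 ring H displaced by substituents)
  + CH3 → C:1 H:3
  + C6H5 → C:6 H:5
  + C2H5 → C:2 H:5
Element totals:
  C: 15
  H: 22

15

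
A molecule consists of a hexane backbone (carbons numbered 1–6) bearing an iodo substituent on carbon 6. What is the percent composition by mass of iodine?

Atom tally by fragment:
  CH3 → C:1 H:3
  CH2 → C:1 H:2
  CH2 → C:1 H:2
  CH2 → C:1 H:2
  CH2 → C:1 H:2
  CH2I → C:1 H:2 I:1
Element totals:
  C: 6
  H: 13
  I: 1
Molecular formula: C6H13I.
Molar mass = 212.074 g/mol.
Mass from I: 1 × 126.904 = 126.904 g/mol.
%I = 126.904 / 212.074 × 100 = 59.84%.

59.84%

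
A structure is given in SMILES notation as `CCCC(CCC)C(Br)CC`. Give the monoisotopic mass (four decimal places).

220.0827

Atom tally by fragment:
  CH3 → C:1 H:3
  CH2 → C:1 H:2
  CH2 → C:1 H:2
  CH(CH2CH2CH3) → C:4 H:8
  CH(Br) → C:1 H:1 Br:1
  CH2 → C:1 H:2
  CH3 → C:1 H:3
Element totals:
  C: 10
  H: 21
  Br: 1
Molecular formula: C10H21Br.
  M = 10(12.0) + 21(1.007825) + 78.918338
    = 120.000000 + 21.164325 + 78.918338 = 220.082663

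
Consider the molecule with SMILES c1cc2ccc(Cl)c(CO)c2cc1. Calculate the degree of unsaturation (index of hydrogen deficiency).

7

Atom tally by fragment:
  naphthalene ring system core → C:10 H:8
  (− 2 ring H displaced by substituents)
  + Cl → Cl:1
  + CH2OH → C:1 H:3 O:1
Element totals:
  C: 11
  H: 9
  Cl: 1
  O: 1
Molecular formula: C11H9ClO.
DoU = (2C + 2 + N − H − X) / 2 = (2·11 + 2 + 0 − 9 − 1) / 2 = 7.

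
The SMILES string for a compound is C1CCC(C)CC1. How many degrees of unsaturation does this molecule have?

1

Atom tally by fragment:
  cyclohexane ring core → C:6 H:12
  (− 1 ring H displaced by substituents)
  + CH3 → C:1 H:3
Element totals:
  C: 7
  H: 14
Molecular formula: C7H14.
DoU = (2C + 2 + N − H − X) / 2 = (2·7 + 2 + 0 − 14 − 0) / 2 = 1.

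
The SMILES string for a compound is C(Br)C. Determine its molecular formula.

C2H5Br

Atom tally by fragment:
  BrCH2 → C:1 H:2 Br:1
  CH3 → C:1 H:3
Element totals:
  C: 2
  H: 5
  Br: 1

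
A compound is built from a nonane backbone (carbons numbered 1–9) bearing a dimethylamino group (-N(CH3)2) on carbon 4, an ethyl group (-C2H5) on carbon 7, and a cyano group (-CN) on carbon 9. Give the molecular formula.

C14H28N2

Atom tally by fragment:
  CH3 → C:1 H:3
  CH2 → C:1 H:2
  CH2 → C:1 H:2
  CH(N(CH3)2) → C:3 H:7 N:1
  CH2 → C:1 H:2
  CH2 → C:1 H:2
  CH(C2H5) → C:3 H:6
  CH2 → C:1 H:2
  CH2CN → C:2 H:2 N:1
Element totals:
  C: 14
  H: 28
  N: 2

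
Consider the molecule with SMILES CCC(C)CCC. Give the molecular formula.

C7H16

Atom tally by fragment:
  CH3 → C:1 H:3
  CH2 → C:1 H:2
  CH(CH3) → C:2 H:4
  CH2 → C:1 H:2
  CH2 → C:1 H:2
  CH3 → C:1 H:3
Element totals:
  C: 7
  H: 16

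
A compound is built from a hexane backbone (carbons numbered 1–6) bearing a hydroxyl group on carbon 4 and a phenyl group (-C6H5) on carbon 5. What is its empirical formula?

Atom tally by fragment:
  CH3 → C:1 H:3
  CH2 → C:1 H:2
  CH2 → C:1 H:2
  CH(OH) → C:1 H:2 O:1
  CH(C6H5) → C:7 H:6
  CH3 → C:1 H:3
Element totals:
  C: 12
  H: 18
  O: 1
Molecular formula: C12H18O.
gcd of subscripts (12, 18, 1) = 1, so the empirical formula equals the molecular formula.

C12H18O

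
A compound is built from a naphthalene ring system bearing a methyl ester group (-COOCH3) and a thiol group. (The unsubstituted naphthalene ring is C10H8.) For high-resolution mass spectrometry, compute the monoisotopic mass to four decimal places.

Atom tally by fragment:
  naphthalene ring system core → C:10 H:8
  (− 2 ring H displaced by substituents)
  + COOCH3 → C:2 H:3 O:2
  + SH → S:1 H:1
Element totals:
  C: 12
  H: 10
  O: 2
  S: 1
Molecular formula: C12H10O2S.
  M = 12(12.0) + 10(1.007825) + 2(15.994915) + 31.972071
    = 144.000000 + 10.078250 + 31.989830 + 31.972071 = 218.040151

218.0402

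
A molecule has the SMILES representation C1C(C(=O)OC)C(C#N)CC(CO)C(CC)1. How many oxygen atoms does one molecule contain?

3

Atom tally by fragment:
  cyclohexane ring core → C:6 H:12
  (− 4 ring H displaced by substituents)
  + COOCH3 → C:2 H:3 O:2
  + CN → C:1 N:1
  + CH2OH → C:1 H:3 O:1
  + C2H5 → C:2 H:5
Element totals:
  C: 12
  H: 19
  N: 1
  O: 3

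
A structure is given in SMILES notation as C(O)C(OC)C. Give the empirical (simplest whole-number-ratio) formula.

C2H5O

Atom tally by fragment:
  HOCH2 → C:1 H:3 O:1
  CH(OCH3) → C:2 H:4 O:1
  CH3 → C:1 H:3
Element totals:
  C: 4
  H: 10
  O: 2
Molecular formula: C4H10O2.
gcd of subscripts = 2; dividing each by 2:
  C: 4/2 = 2
  H: 10/2 = 5
  O: 2/2 = 1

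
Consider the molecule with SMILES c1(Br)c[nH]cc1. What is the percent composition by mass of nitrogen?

9.59%

Atom tally by fragment:
  pyrrole ring core → C:4 H:5 N:1
  (− 1 ring H displaced by substituents)
  + Br → Br:1
Element totals:
  C: 4
  H: 4
  Br: 1
  N: 1
Molecular formula: C4H4BrN.
Molar mass = 145.987 g/mol.
Mass from N: 1 × 14.007 = 14.007 g/mol.
%N = 14.007 / 145.987 × 100 = 9.59%.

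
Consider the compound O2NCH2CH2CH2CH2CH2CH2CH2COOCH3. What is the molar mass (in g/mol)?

Element totals:
  C: 9
  H: 17
  N: 1
  O: 4
Molecular formula: C9H17NO4.
  M = 9(12.011) + 17(1.008) + 14.007 + 4(15.999)
    = 108.099 + 17.136 + 14.007 + 63.996 = 203.238

203.24 g/mol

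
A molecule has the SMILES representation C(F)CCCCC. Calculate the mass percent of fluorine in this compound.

Atom tally by fragment:
  FCH2 → C:1 H:2 F:1
  CH2 → C:1 H:2
  CH2 → C:1 H:2
  CH2 → C:1 H:2
  CH2 → C:1 H:2
  CH3 → C:1 H:3
Element totals:
  C: 6
  H: 13
  F: 1
Molecular formula: C6H13F.
Molar mass = 104.168 g/mol.
Mass from F: 1 × 18.998 = 18.998 g/mol.
%F = 18.998 / 104.168 × 100 = 18.24%.

18.24%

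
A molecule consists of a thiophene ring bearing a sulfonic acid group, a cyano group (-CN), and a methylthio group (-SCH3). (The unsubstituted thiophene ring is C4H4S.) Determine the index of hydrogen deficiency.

5

Atom tally by fragment:
  thiophene ring core → C:4 H:4 S:1
  (− 3 ring H displaced by substituents)
  + SO3H → S:1 O:3 H:1
  + CN → C:1 N:1
  + SCH3 → C:1 H:3 S:1
Element totals:
  C: 6
  H: 5
  N: 1
  O: 3
  S: 3
Molecular formula: C6H5NO3S3.
DoU = (2C + 2 + N − H − X) / 2 = (2·6 + 2 + 1 − 5 − 0) / 2 = 5.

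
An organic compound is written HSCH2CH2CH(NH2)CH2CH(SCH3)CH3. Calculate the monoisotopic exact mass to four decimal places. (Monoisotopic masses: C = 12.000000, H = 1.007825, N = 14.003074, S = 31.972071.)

179.0802

Atom tally by fragment:
  HSCH2 → C:1 H:3 S:1
  CH2 → C:1 H:2
  CH(NH2) → C:1 H:3 N:1
  CH2 → C:1 H:2
  CH(SCH3) → C:2 H:4 S:1
  CH3 → C:1 H:3
Element totals:
  C: 7
  H: 17
  N: 1
  S: 2
Molecular formula: C7H17NS2.
  M = 7(12.0) + 17(1.007825) + 14.003074 + 2(31.972071)
    = 84.000000 + 17.133025 + 14.003074 + 63.944142 = 179.080241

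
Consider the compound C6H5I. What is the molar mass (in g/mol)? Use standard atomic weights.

204.01 g/mol

Element totals:
  C: 6
  H: 5
  I: 1
Molecular formula: C6H5I.
  M = 6(12.011) + 5(1.008) + 126.904
    = 72.066 + 5.040 + 126.904 = 204.010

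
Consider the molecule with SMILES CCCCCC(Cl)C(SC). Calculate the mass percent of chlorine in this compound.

19.61%

Atom tally by fragment:
  CH3 → C:1 H:3
  CH2 → C:1 H:2
  CH2 → C:1 H:2
  CH2 → C:1 H:2
  CH2 → C:1 H:2
  CH(Cl) → C:1 H:1 Cl:1
  CH2SCH3 → C:2 H:5 S:1
Element totals:
  C: 8
  H: 17
  Cl: 1
  S: 1
Molecular formula: C8H17ClS.
Molar mass = 180.734 g/mol.
Mass from Cl: 1 × 35.45 = 35.450 g/mol.
%Cl = 35.450 / 180.734 × 100 = 19.61%.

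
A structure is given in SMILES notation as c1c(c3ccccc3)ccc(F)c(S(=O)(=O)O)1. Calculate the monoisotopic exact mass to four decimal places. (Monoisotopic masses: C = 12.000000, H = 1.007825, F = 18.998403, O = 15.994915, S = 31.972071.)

252.0256

Atom tally by fragment:
  benzene ring core → C:6 H:6
  (− 3 ring H displaced by substituents)
  + C6H5 → C:6 H:5
  + F → F:1
  + SO3H → S:1 O:3 H:1
Element totals:
  C: 12
  H: 9
  F: 1
  O: 3
  S: 1
Molecular formula: C12H9FO3S.
  M = 12(12.0) + 9(1.007825) + 18.998403 + 3(15.994915) + 31.972071
    = 144.000000 + 9.070425 + 18.998403 + 47.984745 + 31.972071 = 252.025644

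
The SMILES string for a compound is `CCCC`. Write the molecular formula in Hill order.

C4H10

Atom tally by fragment:
  CH3 → C:1 H:3
  CH2 → C:1 H:2
  CH2 → C:1 H:2
  CH3 → C:1 H:3
Element totals:
  C: 4
  H: 10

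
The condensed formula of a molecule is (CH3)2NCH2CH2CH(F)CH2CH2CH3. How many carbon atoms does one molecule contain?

Element totals:
  C: 8
  H: 18
  F: 1
  N: 1

8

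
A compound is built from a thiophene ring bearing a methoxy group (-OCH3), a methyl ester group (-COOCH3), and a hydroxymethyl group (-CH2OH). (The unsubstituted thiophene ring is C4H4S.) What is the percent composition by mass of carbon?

Atom tally by fragment:
  thiophene ring core → C:4 H:4 S:1
  (− 3 ring H displaced by substituents)
  + OCH3 → C:1 H:3 O:1
  + COOCH3 → C:2 H:3 O:2
  + CH2OH → C:1 H:3 O:1
Element totals:
  C: 8
  H: 10
  O: 4
  S: 1
Molecular formula: C8H10O4S.
Molar mass = 202.224 g/mol.
Mass from C: 8 × 12.011 = 96.088 g/mol.
%C = 96.088 / 202.224 × 100 = 47.52%.

47.52%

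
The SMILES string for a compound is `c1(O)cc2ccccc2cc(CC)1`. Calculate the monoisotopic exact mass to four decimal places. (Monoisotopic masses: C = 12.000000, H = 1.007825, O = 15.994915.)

172.0888

Atom tally by fragment:
  naphthalene ring system core → C:10 H:8
  (− 2 ring H displaced by substituents)
  + OH → O:1 H:1
  + C2H5 → C:2 H:5
Element totals:
  C: 12
  H: 12
  O: 1
Molecular formula: C12H12O.
  M = 12(12.0) + 12(1.007825) + 15.994915
    = 144.000000 + 12.093900 + 15.994915 = 172.088815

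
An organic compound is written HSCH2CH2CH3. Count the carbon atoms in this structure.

Atom tally by fragment:
  HSCH2 → C:1 H:3 S:1
  CH2 → C:1 H:2
  CH3 → C:1 H:3
Element totals:
  C: 3
  H: 8
  S: 1

3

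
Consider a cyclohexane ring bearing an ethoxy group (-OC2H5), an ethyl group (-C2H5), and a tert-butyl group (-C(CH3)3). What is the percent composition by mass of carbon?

Atom tally by fragment:
  cyclohexane ring core → C:6 H:12
  (− 3 ring H displaced by substituents)
  + OC2H5 → C:2 H:5 O:1
  + C2H5 → C:2 H:5
  + C(CH3)3 → C:4 H:9
Element totals:
  C: 14
  H: 28
  O: 1
Molecular formula: C14H28O.
Molar mass = 212.377 g/mol.
Mass from C: 14 × 12.011 = 168.154 g/mol.
%C = 168.154 / 212.377 × 100 = 79.18%.

79.18%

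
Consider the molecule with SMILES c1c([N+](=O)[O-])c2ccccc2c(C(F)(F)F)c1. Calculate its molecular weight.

241.17 g/mol

Atom tally by fragment:
  naphthalene ring system core → C:10 H:8
  (− 2 ring H displaced by substituents)
  + NO2 → N:1 O:2
  + CF3 → C:1 F:3
Element totals:
  C: 11
  H: 6
  F: 3
  N: 1
  O: 2
Molecular formula: C11H6F3NO2.
  M = 11(12.011) + 6(1.008) + 3(18.998) + 14.007 + 2(15.999)
    = 132.121 + 6.048 + 56.994 + 14.007 + 31.998 = 241.168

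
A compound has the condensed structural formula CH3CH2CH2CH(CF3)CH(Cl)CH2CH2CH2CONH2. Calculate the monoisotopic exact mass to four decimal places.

259.0951

Atom tally by fragment:
  CH3 → C:1 H:3
  CH2 → C:1 H:2
  CH2 → C:1 H:2
  CH(CF3) → C:2 H:1 F:3
  CH(Cl) → C:1 H:1 Cl:1
  CH2 → C:1 H:2
  CH2 → C:1 H:2
  CH2CONH2 → C:2 H:4 O:1 N:1
Element totals:
  C: 10
  H: 17
  Cl: 1
  F: 3
  N: 1
  O: 1
Molecular formula: C10H17ClF3NO.
  M = 10(12.0) + 17(1.007825) + 34.968853 + 3(18.998403) + 14.003074 + 15.994915
    = 120.000000 + 17.133025 + 34.968853 + 56.995209 + 14.003074 + 15.994915 = 259.095076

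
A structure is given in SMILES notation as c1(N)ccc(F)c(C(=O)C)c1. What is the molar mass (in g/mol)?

153.16 g/mol

Atom tally by fragment:
  benzene ring core → C:6 H:6
  (− 3 ring H displaced by substituents)
  + NH2 → N:1 H:2
  + F → F:1
  + COCH3 → C:2 H:3 O:1
Element totals:
  C: 8
  H: 8
  F: 1
  N: 1
  O: 1
Molecular formula: C8H8FNO.
  M = 8(12.011) + 8(1.008) + 18.998 + 14.007 + 15.999
    = 96.088 + 8.064 + 18.998 + 14.007 + 15.999 = 153.156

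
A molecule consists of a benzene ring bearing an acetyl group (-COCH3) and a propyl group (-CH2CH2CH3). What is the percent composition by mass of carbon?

Atom tally by fragment:
  benzene ring core → C:6 H:6
  (− 2 ring H displaced by substituents)
  + COCH3 → C:2 H:3 O:1
  + CH2CH2CH3 → C:3 H:7
Element totals:
  C: 11
  H: 14
  O: 1
Molecular formula: C11H14O.
Molar mass = 162.232 g/mol.
Mass from C: 11 × 12.011 = 132.121 g/mol.
%C = 132.121 / 162.232 × 100 = 81.44%.

81.44%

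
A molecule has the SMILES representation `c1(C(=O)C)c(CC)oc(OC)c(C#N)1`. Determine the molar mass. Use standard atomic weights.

193.20 g/mol

Atom tally by fragment:
  furan ring core → C:4 H:4 O:1
  (− 4 ring H displaced by substituents)
  + COCH3 → C:2 H:3 O:1
  + C2H5 → C:2 H:5
  + OCH3 → C:1 H:3 O:1
  + CN → C:1 N:1
Element totals:
  C: 10
  H: 11
  N: 1
  O: 3
Molecular formula: C10H11NO3.
  M = 10(12.011) + 11(1.008) + 14.007 + 3(15.999)
    = 120.110 + 11.088 + 14.007 + 47.997 = 193.202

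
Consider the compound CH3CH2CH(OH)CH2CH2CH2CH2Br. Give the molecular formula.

C7H15BrO

Element totals:
  C: 7
  H: 15
  Br: 1
  O: 1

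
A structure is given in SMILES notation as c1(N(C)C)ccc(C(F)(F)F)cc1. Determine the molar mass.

Atom tally by fragment:
  benzene ring core → C:6 H:6
  (− 2 ring H displaced by substituents)
  + N(CH3)2 → N:1 C:2 H:6
  + CF3 → C:1 F:3
Element totals:
  C: 9
  H: 10
  F: 3
  N: 1
Molecular formula: C9H10F3N.
  M = 9(12.011) + 10(1.008) + 3(18.998) + 14.007
    = 108.099 + 10.080 + 56.994 + 14.007 = 189.180

189.18 g/mol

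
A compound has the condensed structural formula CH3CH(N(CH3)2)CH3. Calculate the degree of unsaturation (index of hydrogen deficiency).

0

Atom tally by fragment:
  CH3 → C:1 H:3
  CH(N(CH3)2) → C:3 H:7 N:1
  CH3 → C:1 H:3
Element totals:
  C: 5
  H: 13
  N: 1
Molecular formula: C5H13N.
DoU = (2C + 2 + N − H − X) / 2 = (2·5 + 2 + 1 − 13 − 0) / 2 = 0.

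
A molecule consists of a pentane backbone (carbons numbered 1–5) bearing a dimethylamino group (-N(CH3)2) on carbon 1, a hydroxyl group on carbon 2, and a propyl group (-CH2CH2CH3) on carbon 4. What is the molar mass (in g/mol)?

173.30 g/mol

Atom tally by fragment:
  (CH3)2NCH2 → C:3 H:8 N:1
  CH(OH) → C:1 H:2 O:1
  CH2 → C:1 H:2
  CH(CH2CH2CH3) → C:4 H:8
  CH3 → C:1 H:3
Element totals:
  C: 10
  H: 23
  N: 1
  O: 1
Molecular formula: C10H23NO.
  M = 10(12.011) + 23(1.008) + 14.007 + 15.999
    = 120.110 + 23.184 + 14.007 + 15.999 = 173.300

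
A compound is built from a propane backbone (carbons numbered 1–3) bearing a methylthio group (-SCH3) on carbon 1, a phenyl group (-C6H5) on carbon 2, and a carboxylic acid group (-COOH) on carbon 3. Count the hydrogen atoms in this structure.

14

Atom tally by fragment:
  CH3SCH2 → C:2 H:5 S:1
  CH(C6H5) → C:7 H:6
  CH2COOH → C:2 H:3 O:2
Element totals:
  C: 11
  H: 14
  O: 2
  S: 1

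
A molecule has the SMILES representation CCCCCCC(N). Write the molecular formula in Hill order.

C7H17N

Atom tally by fragment:
  CH3 → C:1 H:3
  CH2 → C:1 H:2
  CH2 → C:1 H:2
  CH2 → C:1 H:2
  CH2 → C:1 H:2
  CH2 → C:1 H:2
  CH2NH2 → C:1 H:4 N:1
Element totals:
  C: 7
  H: 17
  N: 1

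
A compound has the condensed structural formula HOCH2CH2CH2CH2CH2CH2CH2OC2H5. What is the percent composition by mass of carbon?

Atom tally by fragment:
  HOCH2 → C:1 H:3 O:1
  CH2 → C:1 H:2
  CH2 → C:1 H:2
  CH2 → C:1 H:2
  CH2 → C:1 H:2
  CH2 → C:1 H:2
  CH2OC2H5 → C:3 H:7 O:1
Element totals:
  C: 9
  H: 20
  O: 2
Molecular formula: C9H20O2.
Molar mass = 160.257 g/mol.
Mass from C: 9 × 12.011 = 108.099 g/mol.
%C = 108.099 / 160.257 × 100 = 67.45%.

67.45%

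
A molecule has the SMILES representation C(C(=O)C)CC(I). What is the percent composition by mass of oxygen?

Atom tally by fragment:
  CH3COCH2 → C:3 H:5 O:1
  CH2 → C:1 H:2
  CH2I → C:1 H:2 I:1
Element totals:
  C: 5
  H: 9
  I: 1
  O: 1
Molecular formula: C5H9IO.
Molar mass = 212.030 g/mol.
Mass from O: 1 × 15.999 = 15.999 g/mol.
%O = 15.999 / 212.030 × 100 = 7.55%.

7.55%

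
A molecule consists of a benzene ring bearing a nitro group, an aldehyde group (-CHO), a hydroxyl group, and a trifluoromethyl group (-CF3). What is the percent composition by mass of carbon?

Atom tally by fragment:
  benzene ring core → C:6 H:6
  (− 4 ring H displaced by substituents)
  + NO2 → N:1 O:2
  + CHO → C:1 H:1 O:1
  + OH → O:1 H:1
  + CF3 → C:1 F:3
Element totals:
  C: 8
  H: 4
  F: 3
  N: 1
  O: 4
Molecular formula: C8H4F3NO4.
Molar mass = 235.117 g/mol.
Mass from C: 8 × 12.011 = 96.088 g/mol.
%C = 96.088 / 235.117 × 100 = 40.87%.

40.87%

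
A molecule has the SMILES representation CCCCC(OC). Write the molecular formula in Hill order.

C6H14O

Atom tally by fragment:
  CH3 → C:1 H:3
  CH2 → C:1 H:2
  CH2 → C:1 H:2
  CH2 → C:1 H:2
  CH2OCH3 → C:2 H:5 O:1
Element totals:
  C: 6
  H: 14
  O: 1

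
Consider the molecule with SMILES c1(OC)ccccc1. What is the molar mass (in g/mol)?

108.14 g/mol

Atom tally by fragment:
  benzene ring core → C:6 H:6
  (− 1 ring H displaced by substituents)
  + OCH3 → C:1 H:3 O:1
Element totals:
  C: 7
  H: 8
  O: 1
Molecular formula: C7H8O.
  M = 7(12.011) + 8(1.008) + 15.999
    = 84.077 + 8.064 + 15.999 = 108.140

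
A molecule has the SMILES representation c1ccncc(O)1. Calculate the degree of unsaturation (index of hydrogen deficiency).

4

Atom tally by fragment:
  pyridine ring core → C:5 H:5 N:1
  (− 1 ring H displaced by substituents)
  + OH → O:1 H:1
Element totals:
  C: 5
  H: 5
  N: 1
  O: 1
Molecular formula: C5H5NO.
DoU = (2C + 2 + N − H − X) / 2 = (2·5 + 2 + 1 − 5 − 0) / 2 = 4.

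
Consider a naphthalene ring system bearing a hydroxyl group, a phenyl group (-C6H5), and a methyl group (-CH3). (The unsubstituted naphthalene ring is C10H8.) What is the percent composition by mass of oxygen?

Atom tally by fragment:
  naphthalene ring system core → C:10 H:8
  (− 3 ring H displaced by substituents)
  + OH → O:1 H:1
  + C6H5 → C:6 H:5
  + CH3 → C:1 H:3
Element totals:
  C: 17
  H: 14
  O: 1
Molecular formula: C17H14O.
Molar mass = 234.298 g/mol.
Mass from O: 1 × 15.999 = 15.999 g/mol.
%O = 15.999 / 234.298 × 100 = 6.83%.

6.83%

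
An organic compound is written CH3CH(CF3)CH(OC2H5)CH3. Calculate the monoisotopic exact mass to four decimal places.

170.0918

Atom tally by fragment:
  CH3 → C:1 H:3
  CH(CF3) → C:2 H:1 F:3
  CH(OC2H5) → C:3 H:6 O:1
  CH3 → C:1 H:3
Element totals:
  C: 7
  H: 13
  F: 3
  O: 1
Molecular formula: C7H13F3O.
  M = 7(12.0) + 13(1.007825) + 3(18.998403) + 15.994915
    = 84.000000 + 13.101725 + 56.995209 + 15.994915 = 170.091849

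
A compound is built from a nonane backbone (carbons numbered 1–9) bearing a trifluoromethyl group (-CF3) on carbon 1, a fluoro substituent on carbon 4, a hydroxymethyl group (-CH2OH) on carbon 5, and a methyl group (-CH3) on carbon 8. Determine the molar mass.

Atom tally by fragment:
  F3CCH2 → C:2 H:2 F:3
  CH2 → C:1 H:2
  CH2 → C:1 H:2
  CH(F) → C:1 H:1 F:1
  CH(CH2OH) → C:2 H:4 O:1
  CH2 → C:1 H:2
  CH2 → C:1 H:2
  CH(CH3) → C:2 H:4
  CH3 → C:1 H:3
Element totals:
  C: 12
  H: 22
  F: 4
  O: 1
Molecular formula: C12H22F4O.
  M = 12(12.011) + 22(1.008) + 4(18.998) + 15.999
    = 144.132 + 22.176 + 75.992 + 15.999 = 258.299

258.30 g/mol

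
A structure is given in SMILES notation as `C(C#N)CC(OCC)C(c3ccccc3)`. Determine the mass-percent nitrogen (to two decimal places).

6.89%

Atom tally by fragment:
  NCCH2 → C:2 H:2 N:1
  CH2 → C:1 H:2
  CH(OC2H5) → C:3 H:6 O:1
  CH2C6H5 → C:7 H:7
Element totals:
  C: 13
  H: 17
  N: 1
  O: 1
Molecular formula: C13H17NO.
Molar mass = 203.285 g/mol.
Mass from N: 1 × 14.007 = 14.007 g/mol.
%N = 14.007 / 203.285 × 100 = 6.89%.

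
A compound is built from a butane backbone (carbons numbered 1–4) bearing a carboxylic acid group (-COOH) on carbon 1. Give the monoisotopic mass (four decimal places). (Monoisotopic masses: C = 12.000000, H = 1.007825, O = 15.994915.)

102.0681

Atom tally by fragment:
  HOOCCH2 → C:2 H:3 O:2
  CH2 → C:1 H:2
  CH2 → C:1 H:2
  CH3 → C:1 H:3
Element totals:
  C: 5
  H: 10
  O: 2
Molecular formula: C5H10O2.
  M = 5(12.0) + 10(1.007825) + 2(15.994915)
    = 60.000000 + 10.078250 + 31.989830 = 102.068080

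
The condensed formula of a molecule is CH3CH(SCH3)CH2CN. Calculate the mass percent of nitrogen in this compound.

12.16%

Element totals:
  C: 5
  H: 9
  N: 1
  S: 1
Molecular formula: C5H9NS.
Molar mass = 115.194 g/mol.
Mass from N: 1 × 14.007 = 14.007 g/mol.
%N = 14.007 / 115.194 × 100 = 12.16%.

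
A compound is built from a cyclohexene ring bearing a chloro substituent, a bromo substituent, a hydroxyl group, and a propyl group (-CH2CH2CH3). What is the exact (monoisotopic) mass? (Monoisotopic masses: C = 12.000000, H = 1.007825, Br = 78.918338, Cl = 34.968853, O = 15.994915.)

Atom tally by fragment:
  cyclohexene ring core → C:6 H:10
  (− 4 ring H displaced by substituents)
  + Cl → Cl:1
  + Br → Br:1
  + OH → O:1 H:1
  + CH2CH2CH3 → C:3 H:7
Element totals:
  C: 9
  H: 14
  Br: 1
  Cl: 1
  O: 1
Molecular formula: C9H14BrClO.
  M = 9(12.0) + 14(1.007825) + 78.918338 + 34.968853 + 15.994915
    = 108.000000 + 14.109550 + 78.918338 + 34.968853 + 15.994915 = 251.991656

251.9917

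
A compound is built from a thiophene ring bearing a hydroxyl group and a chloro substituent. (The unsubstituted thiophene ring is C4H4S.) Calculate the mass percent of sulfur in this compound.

23.82%

Atom tally by fragment:
  thiophene ring core → C:4 H:4 S:1
  (− 2 ring H displaced by substituents)
  + OH → O:1 H:1
  + Cl → Cl:1
Element totals:
  C: 4
  H: 3
  Cl: 1
  O: 1
  S: 1
Molecular formula: C4H3ClOS.
Molar mass = 134.577 g/mol.
Mass from S: 1 × 32.06 = 32.060 g/mol.
%S = 32.060 / 134.577 × 100 = 23.82%.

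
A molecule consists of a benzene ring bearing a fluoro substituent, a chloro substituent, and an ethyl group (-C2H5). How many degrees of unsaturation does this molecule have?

Atom tally by fragment:
  benzene ring core → C:6 H:6
  (− 3 ring H displaced by substituents)
  + F → F:1
  + Cl → Cl:1
  + C2H5 → C:2 H:5
Element totals:
  C: 8
  H: 8
  Cl: 1
  F: 1
Molecular formula: C8H8ClF.
DoU = (2C + 2 + N − H − X) / 2 = (2·8 + 2 + 0 − 8 − 2) / 2 = 4.

4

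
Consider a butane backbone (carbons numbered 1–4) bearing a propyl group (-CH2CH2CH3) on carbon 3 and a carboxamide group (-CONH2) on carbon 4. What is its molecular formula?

C8H17NO

Atom tally by fragment:
  CH3 → C:1 H:3
  CH2 → C:1 H:2
  CH(CH2CH2CH3) → C:4 H:8
  CH2CONH2 → C:2 H:4 O:1 N:1
Element totals:
  C: 8
  H: 17
  N: 1
  O: 1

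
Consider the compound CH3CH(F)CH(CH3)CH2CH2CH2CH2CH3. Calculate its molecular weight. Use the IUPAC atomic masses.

146.25 g/mol

Atom tally by fragment:
  CH3 → C:1 H:3
  CH(F) → C:1 H:1 F:1
  CH(CH3) → C:2 H:4
  CH2 → C:1 H:2
  CH2 → C:1 H:2
  CH2 → C:1 H:2
  CH2 → C:1 H:2
  CH3 → C:1 H:3
Element totals:
  C: 9
  H: 19
  F: 1
Molecular formula: C9H19F.
  M = 9(12.011) + 19(1.008) + 18.998
    = 108.099 + 19.152 + 18.998 = 146.249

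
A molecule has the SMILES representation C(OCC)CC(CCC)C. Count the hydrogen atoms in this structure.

Atom tally by fragment:
  C2H5OCH2 → C:3 H:7 O:1
  CH2 → C:1 H:2
  CH(CH2CH2CH3) → C:4 H:8
  CH3 → C:1 H:3
Element totals:
  C: 9
  H: 20
  O: 1

20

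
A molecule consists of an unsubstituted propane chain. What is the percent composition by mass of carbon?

Atom tally by fragment:
  CH3 → C:1 H:3
  CH2 → C:1 H:2
  CH3 → C:1 H:3
Element totals:
  C: 3
  H: 8
Molecular formula: C3H8.
Molar mass = 44.097 g/mol.
Mass from C: 3 × 12.011 = 36.033 g/mol.
%C = 36.033 / 44.097 × 100 = 81.71%.

81.71%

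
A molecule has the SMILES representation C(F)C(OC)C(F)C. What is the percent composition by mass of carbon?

Atom tally by fragment:
  FCH2 → C:1 H:2 F:1
  CH(OCH3) → C:2 H:4 O:1
  CH(F) → C:1 H:1 F:1
  CH3 → C:1 H:3
Element totals:
  C: 5
  H: 10
  F: 2
  O: 1
Molecular formula: C5H10F2O.
Molar mass = 124.130 g/mol.
Mass from C: 5 × 12.011 = 60.055 g/mol.
%C = 60.055 / 124.130 × 100 = 48.38%.

48.38%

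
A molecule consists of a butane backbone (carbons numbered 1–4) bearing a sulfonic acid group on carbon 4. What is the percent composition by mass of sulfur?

Atom tally by fragment:
  CH3 → C:1 H:3
  CH2 → C:1 H:2
  CH2 → C:1 H:2
  CH2SO3H → C:1 H:3 S:1 O:3
Element totals:
  C: 4
  H: 10
  O: 3
  S: 1
Molecular formula: C4H10O3S.
Molar mass = 138.181 g/mol.
Mass from S: 1 × 32.06 = 32.060 g/mol.
%S = 32.060 / 138.181 × 100 = 23.20%.

23.20%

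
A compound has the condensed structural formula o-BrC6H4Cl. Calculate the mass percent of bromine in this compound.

41.74%

Element totals:
  C: 6
  H: 4
  Br: 1
  Cl: 1
Molecular formula: C6H4BrCl.
Molar mass = 191.452 g/mol.
Mass from Br: 1 × 79.904 = 79.904 g/mol.
%Br = 79.904 / 191.452 × 100 = 41.74%.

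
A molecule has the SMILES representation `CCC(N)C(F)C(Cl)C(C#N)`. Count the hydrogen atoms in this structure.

12

Atom tally by fragment:
  CH3 → C:1 H:3
  CH2 → C:1 H:2
  CH(NH2) → C:1 H:3 N:1
  CH(F) → C:1 H:1 F:1
  CH(Cl) → C:1 H:1 Cl:1
  CH2CN → C:2 H:2 N:1
Element totals:
  C: 7
  H: 12
  Cl: 1
  F: 1
  N: 2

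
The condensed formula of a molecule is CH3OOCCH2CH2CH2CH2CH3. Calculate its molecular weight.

Element totals:
  C: 7
  H: 14
  O: 2
Molecular formula: C7H14O2.
  M = 7(12.011) + 14(1.008) + 2(15.999)
    = 84.077 + 14.112 + 31.998 = 130.187

130.19 g/mol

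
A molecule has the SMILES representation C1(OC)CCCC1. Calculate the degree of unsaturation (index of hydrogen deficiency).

1

Atom tally by fragment:
  cyclopentane ring core → C:5 H:10
  (− 1 ring H displaced by substituents)
  + OCH3 → C:1 H:3 O:1
Element totals:
  C: 6
  H: 12
  O: 1
Molecular formula: C6H12O.
DoU = (2C + 2 + N − H − X) / 2 = (2·6 + 2 + 0 − 12 − 0) / 2 = 1.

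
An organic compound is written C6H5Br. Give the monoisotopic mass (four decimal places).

155.9575

Atom tally by fragment:
  benzene ring core → C:6 H:6
  (− 1 ring H displaced by substituents)
  + Br → Br:1
Element totals:
  C: 6
  H: 5
  Br: 1
Molecular formula: C6H5Br.
  M = 6(12.0) + 5(1.007825) + 78.918338
    = 72.000000 + 5.039125 + 78.918338 = 155.957463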